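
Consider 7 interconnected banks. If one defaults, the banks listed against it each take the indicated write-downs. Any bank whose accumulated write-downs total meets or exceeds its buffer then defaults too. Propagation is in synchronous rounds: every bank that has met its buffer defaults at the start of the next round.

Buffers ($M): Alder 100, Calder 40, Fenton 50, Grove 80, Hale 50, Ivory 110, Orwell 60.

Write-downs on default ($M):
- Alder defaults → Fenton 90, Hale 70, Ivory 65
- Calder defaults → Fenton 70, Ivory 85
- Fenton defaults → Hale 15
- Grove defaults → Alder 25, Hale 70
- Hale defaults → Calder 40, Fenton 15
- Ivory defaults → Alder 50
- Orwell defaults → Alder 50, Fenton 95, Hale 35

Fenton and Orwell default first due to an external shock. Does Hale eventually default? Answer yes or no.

yes

Round 1 — Fenton, Orwell default (initial).
  Alder: +50 → 50 < 100
  Hale: +15+35 → 50 ≥ 50
Round 2 — Hale defaults.
  Calder: +40 → 40 ≥ 40
Round 3 — Calder defaults.
  Ivory: +85 → 85 < 110
No further defaults.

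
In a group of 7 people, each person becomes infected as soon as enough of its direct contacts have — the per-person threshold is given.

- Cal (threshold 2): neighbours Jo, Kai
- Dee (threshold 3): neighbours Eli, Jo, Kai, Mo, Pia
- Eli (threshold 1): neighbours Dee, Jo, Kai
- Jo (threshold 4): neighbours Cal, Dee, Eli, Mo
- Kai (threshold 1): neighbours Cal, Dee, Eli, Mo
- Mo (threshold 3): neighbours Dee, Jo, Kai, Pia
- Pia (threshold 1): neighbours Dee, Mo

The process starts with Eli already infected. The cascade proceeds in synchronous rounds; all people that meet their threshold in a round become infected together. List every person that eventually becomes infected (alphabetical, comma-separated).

Round 1 — Eli becomes infected (initial).
Round 2 — checking thresholds:
  Dee: 1 of 5 neighbours < 3, holds.
  Jo: 1 of 4 neighbours < 4, holds.
  Kai: 1 of 4 neighbours ≥ 1, becomes infected.
Round 3 — no new infections; cascade stops.

Eli, Kai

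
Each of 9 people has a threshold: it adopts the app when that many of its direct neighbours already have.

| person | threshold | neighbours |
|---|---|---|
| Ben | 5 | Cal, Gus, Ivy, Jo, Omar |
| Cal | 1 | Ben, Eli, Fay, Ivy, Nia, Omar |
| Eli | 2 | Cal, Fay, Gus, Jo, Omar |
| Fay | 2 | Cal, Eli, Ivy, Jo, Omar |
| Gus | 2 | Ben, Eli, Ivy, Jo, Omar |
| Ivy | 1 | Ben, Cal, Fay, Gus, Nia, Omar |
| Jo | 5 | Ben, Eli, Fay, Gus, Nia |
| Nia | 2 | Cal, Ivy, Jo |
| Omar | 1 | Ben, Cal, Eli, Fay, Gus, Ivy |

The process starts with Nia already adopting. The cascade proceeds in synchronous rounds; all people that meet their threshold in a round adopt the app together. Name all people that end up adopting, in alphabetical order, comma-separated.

Cal, Eli, Fay, Gus, Ivy, Nia, Omar

Round 1 — Nia adopts the app (initial).
Round 2 — checking thresholds:
  Cal: 1 of 6 neighbours ≥ 1, adopts the app.
  Ivy: 1 of 6 neighbours ≥ 1, adopts the app.
  Jo: 1 of 5 neighbours < 5, holds.
Round 3 — checking thresholds:
  Ben: 2 of 5 neighbours < 5, holds.
  Eli: 1 of 5 neighbours < 2, holds.
  Fay: 2 of 5 neighbours ≥ 2, adopts the app.
  Gus: 1 of 5 neighbours < 2, holds.
  Jo: 1 of 5 neighbours < 5, holds.
  Omar: 2 of 6 neighbours ≥ 1, adopts the app.
Round 4 — checking thresholds:
  Ben: 3 of 5 neighbours < 5, holds.
  Eli: 3 of 5 neighbours ≥ 2, adopts the app.
  Gus: 2 of 5 neighbours ≥ 2, adopts the app.
  Jo: 2 of 5 neighbours < 5, holds.
Round 5 — no new adoptions; cascade stops.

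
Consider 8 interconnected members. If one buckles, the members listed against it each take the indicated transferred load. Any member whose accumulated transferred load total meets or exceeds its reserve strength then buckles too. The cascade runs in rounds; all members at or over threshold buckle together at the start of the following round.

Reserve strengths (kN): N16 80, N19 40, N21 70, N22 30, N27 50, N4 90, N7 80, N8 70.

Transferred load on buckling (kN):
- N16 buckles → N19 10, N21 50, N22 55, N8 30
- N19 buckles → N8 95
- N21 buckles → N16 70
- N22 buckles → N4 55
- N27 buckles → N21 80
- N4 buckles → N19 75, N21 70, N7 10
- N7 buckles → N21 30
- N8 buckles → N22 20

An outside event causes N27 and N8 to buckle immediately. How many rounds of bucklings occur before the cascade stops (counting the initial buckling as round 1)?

2

Round 1 — N27, N8 buckle (initial).
  N21: +80 → 80 ≥ 70
  N22: +20 → 20 < 30
Round 2 — N21 buckles.
  N16: +70 → 70 < 80
No further bucklings.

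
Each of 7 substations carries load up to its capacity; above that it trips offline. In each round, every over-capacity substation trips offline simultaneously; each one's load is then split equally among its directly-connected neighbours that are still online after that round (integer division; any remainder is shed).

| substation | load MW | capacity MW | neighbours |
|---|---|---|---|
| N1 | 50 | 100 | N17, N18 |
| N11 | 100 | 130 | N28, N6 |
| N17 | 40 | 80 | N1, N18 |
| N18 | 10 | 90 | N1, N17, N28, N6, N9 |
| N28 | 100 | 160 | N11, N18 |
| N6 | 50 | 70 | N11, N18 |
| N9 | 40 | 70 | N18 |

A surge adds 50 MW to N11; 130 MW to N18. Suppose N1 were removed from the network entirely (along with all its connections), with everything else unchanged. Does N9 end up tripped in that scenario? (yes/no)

With N1 removed:
Round 1 — N11 at 150 > 130; N18 at 140 > 90. N11, N18 trip offline.
  N11 sheds 150 MW to N28, N6: 75 each.
    N28: 100+75 = 175 > 160
    N6: 50+75 = 125 > 70
  N18 sheds 140 MW to N17, N28, N6, N9: 35 each.
    N17: 40+35 = 75 ≤ 80
    N28: 175+35 = 210 > 160
    N6: 125+35 = 160 > 70
    N9: 40+35 = 75 > 70
Round 2 — N28, N6, N9 trip offline.
  N28 sheds 210 MW: no online neighbours, lost.
  N6 sheds 160 MW: no online neighbours, lost.
  N9 sheds 75 MW: no online neighbours, lost.
No further trips.

yes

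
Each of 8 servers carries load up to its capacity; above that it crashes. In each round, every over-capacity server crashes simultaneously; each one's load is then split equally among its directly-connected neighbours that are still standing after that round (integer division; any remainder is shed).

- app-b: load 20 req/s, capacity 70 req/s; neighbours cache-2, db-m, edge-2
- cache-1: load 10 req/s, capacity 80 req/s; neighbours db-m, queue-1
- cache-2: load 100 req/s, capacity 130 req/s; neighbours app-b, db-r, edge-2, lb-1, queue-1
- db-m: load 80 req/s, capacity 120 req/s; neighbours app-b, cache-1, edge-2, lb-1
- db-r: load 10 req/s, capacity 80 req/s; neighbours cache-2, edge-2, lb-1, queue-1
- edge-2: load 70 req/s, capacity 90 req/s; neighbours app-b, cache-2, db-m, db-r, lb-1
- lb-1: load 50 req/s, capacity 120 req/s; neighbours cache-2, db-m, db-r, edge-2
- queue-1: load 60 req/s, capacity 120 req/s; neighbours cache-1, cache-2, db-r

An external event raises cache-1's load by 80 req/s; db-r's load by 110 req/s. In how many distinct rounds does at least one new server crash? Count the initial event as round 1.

Round 1 — cache-1 at 90 > 80; db-r at 120 > 80. cache-1, db-r crash.
  cache-1 sheds 90 req/s to db-m, queue-1: 45 each.
    db-m: 80+45 = 125 > 120
    queue-1: 60+45 = 105 ≤ 120
  db-r sheds 120 req/s to cache-2, edge-2, lb-1, queue-1: 30 each.
    cache-2: 100+30 = 130 ≤ 130
    edge-2: 70+30 = 100 > 90
    lb-1: 50+30 = 80 ≤ 120
    queue-1: 105+30 = 135 > 120
Round 2 — db-m, edge-2, queue-1 crash.
  db-m sheds 125 req/s to app-b, lb-1: 62 each (1 lost).
    app-b: 20+62 = 82 > 70
    lb-1: 80+62 = 142 > 120
  edge-2 sheds 100 req/s to app-b, cache-2, lb-1: 33 each (1 lost).
    app-b: 82+33 = 115 > 70
    cache-2: 130+33 = 163 > 130
    lb-1: 142+33 = 175 > 120
  queue-1 sheds 135 req/s to cache-2: 135 each.
    cache-2: 163+135 = 298 > 130
Round 3 — app-b, cache-2, lb-1 crash.
  app-b sheds 115 req/s: no online neighbours, lost.
  cache-2 sheds 298 req/s: no online neighbours, lost.
  lb-1 sheds 175 req/s: no online neighbours, lost.
No further crashes.

3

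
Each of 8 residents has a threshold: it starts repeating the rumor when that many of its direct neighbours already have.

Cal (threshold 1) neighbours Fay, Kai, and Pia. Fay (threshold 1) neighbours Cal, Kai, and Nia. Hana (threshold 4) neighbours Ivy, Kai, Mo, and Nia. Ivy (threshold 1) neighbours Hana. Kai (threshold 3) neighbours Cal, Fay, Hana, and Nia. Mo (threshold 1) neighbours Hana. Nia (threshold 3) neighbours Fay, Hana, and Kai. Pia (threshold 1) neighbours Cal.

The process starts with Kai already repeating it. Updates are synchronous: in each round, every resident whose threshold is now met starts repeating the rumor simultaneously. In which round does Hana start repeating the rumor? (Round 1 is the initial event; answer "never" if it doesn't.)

never

Round 1 — Kai starts repeating the rumor (initial).
Round 2 — checking thresholds:
  Cal: 1 of 3 neighbours ≥ 1, starts repeating the rumor.
  Fay: 1 of 3 neighbours ≥ 1, starts repeating the rumor.
  Hana: 1 of 4 neighbours < 4, not yet.
  Nia: 1 of 3 neighbours < 3, not yet.
Round 3 — checking thresholds:
  Hana: 1 of 4 neighbours < 4, not yet.
  Nia: 2 of 3 neighbours < 3, not yet.
  Pia: 1 of 1 neighbours ≥ 1, starts repeating the rumor.
Round 4 — no new spreads; cascade stops.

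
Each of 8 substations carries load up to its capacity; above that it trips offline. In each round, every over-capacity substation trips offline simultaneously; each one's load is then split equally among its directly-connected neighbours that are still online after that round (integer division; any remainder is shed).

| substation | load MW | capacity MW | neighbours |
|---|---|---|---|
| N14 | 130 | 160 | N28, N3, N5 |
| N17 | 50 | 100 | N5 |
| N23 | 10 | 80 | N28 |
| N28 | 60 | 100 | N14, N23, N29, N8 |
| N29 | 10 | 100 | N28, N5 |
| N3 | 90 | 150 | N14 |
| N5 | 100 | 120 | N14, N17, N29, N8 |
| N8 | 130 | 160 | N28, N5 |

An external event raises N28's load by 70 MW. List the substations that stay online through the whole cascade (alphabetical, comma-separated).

N23

Round 1 — N28 at 130 > 100. N28 trips offline.
  N28 sheds 130 MW to N14, N23, N29, N8: 32 each (2 lost).
    N14: 130+32 = 162 > 160
    N23: 10+32 = 42 ≤ 80
    N29: 10+32 = 42 ≤ 100
    N8: 130+32 = 162 > 160
Round 2 — N14, N8 trip offline.
  N14 sheds 162 MW to N3, N5: 81 each.
    N3: 90+81 = 171 > 150
    N5: 100+81 = 181 > 120
  N8 sheds 162 MW to N5: 162 each.
    N5: 181+162 = 343 > 120
Round 3 — N3, N5 trip offline.
  N3 sheds 171 MW: no online neighbours, lost.
  N5 sheds 343 MW to N17, N29: 171 each (1 lost).
    N17: 50+171 = 221 > 100
    N29: 42+171 = 213 > 100
Round 4 — N17, N29 trip offline.
  N17 sheds 221 MW: no online neighbours, lost.
  N29 sheds 213 MW: no online neighbours, lost.
No further trips.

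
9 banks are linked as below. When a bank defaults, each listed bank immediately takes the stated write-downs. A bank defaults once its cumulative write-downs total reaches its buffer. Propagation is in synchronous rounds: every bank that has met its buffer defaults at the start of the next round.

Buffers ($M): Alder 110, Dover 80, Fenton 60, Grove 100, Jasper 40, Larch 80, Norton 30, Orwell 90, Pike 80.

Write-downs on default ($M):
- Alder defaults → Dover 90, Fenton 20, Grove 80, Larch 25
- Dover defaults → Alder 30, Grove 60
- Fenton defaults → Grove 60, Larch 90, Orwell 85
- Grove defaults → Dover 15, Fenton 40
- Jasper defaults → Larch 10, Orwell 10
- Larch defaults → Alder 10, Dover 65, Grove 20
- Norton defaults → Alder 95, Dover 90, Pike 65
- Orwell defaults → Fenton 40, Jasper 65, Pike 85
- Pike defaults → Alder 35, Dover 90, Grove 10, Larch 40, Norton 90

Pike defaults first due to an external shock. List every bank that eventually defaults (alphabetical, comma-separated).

Alder, Dover, Fenton, Grove, Larch, Norton, Pike

Round 1 — Pike defaults (initial).
  Alder: +35 → 35 < 110
  Dover: +90 → 90 ≥ 80
  Grove: +10 → 10 < 100
  Larch: +40 → 40 < 80
  Norton: +90 → 90 ≥ 30
Round 2 — Dover, Norton default.
  Alder: +30+95 → 160 ≥ 110
  Grove: +60 → 70 < 100
Round 3 — Alder defaults.
  Fenton: +20 → 20 < 60
  Grove: +80 → 150 ≥ 100
  Larch: +25 → 65 < 80
Round 4 — Grove defaults.
  Fenton: +40 → 60 ≥ 60
Round 5 — Fenton defaults.
  Larch: +90 → 155 ≥ 80
  Orwell: +85 → 85 < 90
Round 6 — Larch defaults.
No further defaults.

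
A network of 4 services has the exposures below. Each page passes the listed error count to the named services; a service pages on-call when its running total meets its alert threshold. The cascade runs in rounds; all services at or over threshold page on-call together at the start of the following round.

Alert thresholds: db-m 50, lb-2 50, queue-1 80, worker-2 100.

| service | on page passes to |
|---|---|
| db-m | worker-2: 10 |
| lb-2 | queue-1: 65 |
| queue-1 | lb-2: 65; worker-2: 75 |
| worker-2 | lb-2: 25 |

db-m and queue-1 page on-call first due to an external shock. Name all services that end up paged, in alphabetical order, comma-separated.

db-m, lb-2, queue-1

Round 1 — db-m, queue-1 page on-call (initial).
  lb-2: +65 → 65 ≥ 50
  worker-2: +10+75 → 85 < 100
Round 2 — lb-2 pages on-call.
No further pages.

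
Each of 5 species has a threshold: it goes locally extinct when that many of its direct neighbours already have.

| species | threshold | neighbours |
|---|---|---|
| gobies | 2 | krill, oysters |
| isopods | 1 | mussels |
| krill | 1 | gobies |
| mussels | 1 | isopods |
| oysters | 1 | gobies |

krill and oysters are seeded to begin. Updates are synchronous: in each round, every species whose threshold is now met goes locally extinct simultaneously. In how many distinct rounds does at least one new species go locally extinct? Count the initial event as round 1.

2

Round 1 — krill, oysters go locally extinct (initial).
Round 2 — checking thresholds:
  gobies: 2 of 2 neighbours ≥ 2, goes locally extinct.
Round 3 — no new extinctions; cascade stops.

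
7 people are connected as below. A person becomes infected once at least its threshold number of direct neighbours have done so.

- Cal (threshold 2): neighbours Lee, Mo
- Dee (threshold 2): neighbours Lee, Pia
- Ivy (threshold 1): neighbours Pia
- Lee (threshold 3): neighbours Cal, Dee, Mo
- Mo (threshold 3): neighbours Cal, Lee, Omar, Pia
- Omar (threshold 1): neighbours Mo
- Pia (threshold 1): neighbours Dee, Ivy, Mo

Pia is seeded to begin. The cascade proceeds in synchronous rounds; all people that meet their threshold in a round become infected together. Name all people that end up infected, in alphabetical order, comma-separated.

Ivy, Pia

Round 1 — Pia becomes infected (initial).
Round 2 — checking thresholds:
  Dee: 1 of 2 neighbours < 2, not yet.
  Ivy: 1 of 1 neighbours ≥ 1, becomes infected.
  Mo: 1 of 4 neighbours < 3, not yet.
Round 3 — no new infections; cascade stops.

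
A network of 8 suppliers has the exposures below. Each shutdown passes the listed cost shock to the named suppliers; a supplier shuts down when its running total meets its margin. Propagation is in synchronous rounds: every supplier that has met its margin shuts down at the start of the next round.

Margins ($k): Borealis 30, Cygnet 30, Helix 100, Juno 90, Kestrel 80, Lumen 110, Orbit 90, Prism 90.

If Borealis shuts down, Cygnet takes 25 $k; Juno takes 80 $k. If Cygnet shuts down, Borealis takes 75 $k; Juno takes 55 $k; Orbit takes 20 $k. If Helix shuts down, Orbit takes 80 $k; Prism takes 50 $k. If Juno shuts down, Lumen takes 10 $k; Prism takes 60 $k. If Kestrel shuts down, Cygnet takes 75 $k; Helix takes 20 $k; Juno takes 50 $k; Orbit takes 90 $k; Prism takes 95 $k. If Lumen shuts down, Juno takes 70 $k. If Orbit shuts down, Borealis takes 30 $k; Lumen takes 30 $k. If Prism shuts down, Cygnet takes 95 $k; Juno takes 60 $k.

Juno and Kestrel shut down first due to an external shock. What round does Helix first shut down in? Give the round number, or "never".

never

Round 1 — Juno, Kestrel shut down (initial).
  Cygnet: +75 → 75 ≥ 30
  Helix: +20 → 20 < 100
  Lumen: +10 → 10 < 110
  Orbit: +90 → 90 ≥ 90
  Prism: +60+95 → 155 ≥ 90
Round 2 — Cygnet, Orbit, Prism shut down.
  Borealis: +75+30 → 105 ≥ 30
  Lumen: +30 → 40 < 110
Round 3 — Borealis shuts down.
No further shutdowns.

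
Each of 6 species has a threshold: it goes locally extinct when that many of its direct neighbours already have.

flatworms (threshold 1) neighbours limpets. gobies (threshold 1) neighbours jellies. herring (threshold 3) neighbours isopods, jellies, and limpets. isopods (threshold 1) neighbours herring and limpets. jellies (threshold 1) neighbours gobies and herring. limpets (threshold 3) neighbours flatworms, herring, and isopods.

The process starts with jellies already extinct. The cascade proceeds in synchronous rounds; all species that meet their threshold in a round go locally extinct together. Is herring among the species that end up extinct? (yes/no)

no

Round 1 — jellies goes locally extinct (initial).
Round 2 — checking thresholds:
  gobies: 1 of 1 neighbours ≥ 1, goes locally extinct.
  herring: 1 of 3 neighbours < 3, below threshold.
Round 3 — no new extinctions; cascade stops.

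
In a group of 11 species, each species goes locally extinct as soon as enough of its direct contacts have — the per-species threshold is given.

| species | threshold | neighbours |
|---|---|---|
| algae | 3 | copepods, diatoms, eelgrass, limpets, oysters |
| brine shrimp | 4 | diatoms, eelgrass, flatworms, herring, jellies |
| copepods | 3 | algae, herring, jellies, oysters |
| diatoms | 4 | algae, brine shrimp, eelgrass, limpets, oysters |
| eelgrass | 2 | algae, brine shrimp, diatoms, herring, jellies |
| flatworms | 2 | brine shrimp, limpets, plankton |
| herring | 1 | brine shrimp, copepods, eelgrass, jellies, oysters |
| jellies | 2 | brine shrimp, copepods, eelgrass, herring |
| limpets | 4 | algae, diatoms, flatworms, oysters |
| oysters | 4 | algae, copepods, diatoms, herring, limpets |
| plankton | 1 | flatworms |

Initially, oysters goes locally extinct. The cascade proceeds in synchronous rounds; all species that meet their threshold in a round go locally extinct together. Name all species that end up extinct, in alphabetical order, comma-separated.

Round 1 — oysters goes locally extinct (initial).
Round 2 — checking thresholds:
  algae: 1 of 5 neighbours < 3, below threshold.
  copepods: 1 of 4 neighbours < 3, below threshold.
  diatoms: 1 of 5 neighbours < 4, below threshold.
  herring: 1 of 5 neighbours ≥ 1, goes locally extinct.
  limpets: 1 of 4 neighbours < 4, below threshold.
Round 3 — no new extinctions; cascade stops.

herring, oysters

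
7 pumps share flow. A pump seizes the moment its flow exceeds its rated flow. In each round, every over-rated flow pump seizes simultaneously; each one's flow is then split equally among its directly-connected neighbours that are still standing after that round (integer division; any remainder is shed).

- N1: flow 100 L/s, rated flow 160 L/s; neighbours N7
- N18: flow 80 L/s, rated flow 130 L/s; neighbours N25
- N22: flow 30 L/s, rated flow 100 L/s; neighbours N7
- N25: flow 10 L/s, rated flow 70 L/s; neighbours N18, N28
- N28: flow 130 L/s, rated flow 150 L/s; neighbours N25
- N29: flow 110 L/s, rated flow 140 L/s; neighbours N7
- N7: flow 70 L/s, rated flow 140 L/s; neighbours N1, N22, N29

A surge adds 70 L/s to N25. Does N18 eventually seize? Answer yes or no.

Round 1 — N25 at 80 > 70. N25 seizes.
  N25 sheds 80 L/s to N18, N28: 40 each.
    N18: 80+40 = 120 ≤ 130
    N28: 130+40 = 170 > 150
Round 2 — N28 seizes.
  N28 sheds 170 L/s: no online neighbours, lost.
No further seizures.

no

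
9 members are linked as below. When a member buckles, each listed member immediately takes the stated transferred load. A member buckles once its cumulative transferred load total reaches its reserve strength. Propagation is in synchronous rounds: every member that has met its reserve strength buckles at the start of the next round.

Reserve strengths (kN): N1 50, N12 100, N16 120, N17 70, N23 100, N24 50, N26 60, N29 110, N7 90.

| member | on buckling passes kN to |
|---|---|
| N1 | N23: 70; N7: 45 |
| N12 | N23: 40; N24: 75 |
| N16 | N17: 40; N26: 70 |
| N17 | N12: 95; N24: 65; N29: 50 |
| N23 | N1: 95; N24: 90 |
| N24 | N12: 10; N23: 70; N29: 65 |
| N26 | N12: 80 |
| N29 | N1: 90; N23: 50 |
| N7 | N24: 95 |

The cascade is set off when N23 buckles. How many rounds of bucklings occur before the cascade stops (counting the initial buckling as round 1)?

Round 1 — N23 buckles (initial).
  N1: +95 → 95 ≥ 50
  N24: +90 → 90 ≥ 50
Round 2 — N1, N24 buckle.
  N12: +10 → 10 < 100
  N29: +65 → 65 < 110
  N7: +45 → 45 < 90
No further bucklings.

2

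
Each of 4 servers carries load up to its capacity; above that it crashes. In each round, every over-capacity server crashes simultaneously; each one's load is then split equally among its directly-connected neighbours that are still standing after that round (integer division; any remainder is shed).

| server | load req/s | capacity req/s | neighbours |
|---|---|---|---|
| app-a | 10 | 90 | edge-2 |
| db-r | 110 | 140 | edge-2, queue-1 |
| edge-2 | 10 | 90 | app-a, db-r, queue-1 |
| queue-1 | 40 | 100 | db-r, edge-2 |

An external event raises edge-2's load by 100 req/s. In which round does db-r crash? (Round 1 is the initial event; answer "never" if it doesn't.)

Round 1 — edge-2 at 110 > 90. edge-2 crashes.
  edge-2 sheds 110 req/s to app-a, db-r, queue-1: 36 each (2 lost).
    app-a: 10+36 = 46 ≤ 90
    db-r: 110+36 = 146 > 140
    queue-1: 40+36 = 76 ≤ 100
Round 2 — db-r crashes.
  db-r sheds 146 req/s to queue-1: 146 each.
    queue-1: 76+146 = 222 > 100
Round 3 — queue-1 crashes.
  queue-1 sheds 222 req/s: no online neighbours, lost.
No further crashes.

2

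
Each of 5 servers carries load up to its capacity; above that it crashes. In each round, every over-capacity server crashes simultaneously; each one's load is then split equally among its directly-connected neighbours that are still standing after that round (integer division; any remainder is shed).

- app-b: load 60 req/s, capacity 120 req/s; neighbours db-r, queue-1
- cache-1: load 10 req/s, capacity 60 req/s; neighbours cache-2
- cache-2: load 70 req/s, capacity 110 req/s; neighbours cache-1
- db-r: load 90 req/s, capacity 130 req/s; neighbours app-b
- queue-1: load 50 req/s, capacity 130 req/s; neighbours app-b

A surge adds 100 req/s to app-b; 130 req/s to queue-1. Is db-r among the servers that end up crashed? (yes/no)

yes

Round 1 — app-b at 160 > 120; queue-1 at 180 > 130. app-b, queue-1 crash.
  app-b sheds 160 req/s to db-r: 160 each.
    db-r: 90+160 = 250 > 130
  queue-1 sheds 180 req/s: no online neighbours, lost.
Round 2 — db-r crashes.
  db-r sheds 250 req/s: no online neighbours, lost.
No further crashes.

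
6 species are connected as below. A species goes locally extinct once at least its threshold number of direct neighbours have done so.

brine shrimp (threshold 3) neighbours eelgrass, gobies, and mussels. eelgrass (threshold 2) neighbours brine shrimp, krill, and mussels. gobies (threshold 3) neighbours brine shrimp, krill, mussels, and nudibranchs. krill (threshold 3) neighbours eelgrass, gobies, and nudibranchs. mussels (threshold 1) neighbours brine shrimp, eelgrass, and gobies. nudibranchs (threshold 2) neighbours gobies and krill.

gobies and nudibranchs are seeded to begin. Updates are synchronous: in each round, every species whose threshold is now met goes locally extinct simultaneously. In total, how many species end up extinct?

Round 1 — gobies, nudibranchs go locally extinct (initial).
Round 2 — checking thresholds:
  brine shrimp: 1 of 3 neighbours < 3, below threshold.
  krill: 2 of 3 neighbours < 3, below threshold.
  mussels: 1 of 3 neighbours ≥ 1, goes locally extinct.
Round 3 — no new extinctions; cascade stops.

3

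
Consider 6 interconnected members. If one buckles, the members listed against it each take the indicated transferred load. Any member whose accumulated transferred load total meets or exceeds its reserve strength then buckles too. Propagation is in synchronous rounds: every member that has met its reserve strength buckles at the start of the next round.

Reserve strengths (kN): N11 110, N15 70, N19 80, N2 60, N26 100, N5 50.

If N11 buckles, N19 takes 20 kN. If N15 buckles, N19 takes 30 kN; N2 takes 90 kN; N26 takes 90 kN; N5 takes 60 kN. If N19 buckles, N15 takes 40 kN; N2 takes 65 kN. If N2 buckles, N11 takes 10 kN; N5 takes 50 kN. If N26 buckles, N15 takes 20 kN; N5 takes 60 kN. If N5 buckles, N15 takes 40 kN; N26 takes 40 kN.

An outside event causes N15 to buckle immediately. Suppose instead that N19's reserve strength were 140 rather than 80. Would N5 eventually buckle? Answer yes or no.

yes

With N19's reserve strength at 140:
Round 1 — N15 buckles (initial).
  N19: +30 → 30 < 140
  N2: +90 → 90 ≥ 60
  N26: +90 → 90 < 100
  N5: +60 → 60 ≥ 50
Round 2 — N2, N5 buckle.
  N11: +10 → 10 < 110
  N26: +40 → 130 ≥ 100
Round 3 — N26 buckles.
No further bucklings.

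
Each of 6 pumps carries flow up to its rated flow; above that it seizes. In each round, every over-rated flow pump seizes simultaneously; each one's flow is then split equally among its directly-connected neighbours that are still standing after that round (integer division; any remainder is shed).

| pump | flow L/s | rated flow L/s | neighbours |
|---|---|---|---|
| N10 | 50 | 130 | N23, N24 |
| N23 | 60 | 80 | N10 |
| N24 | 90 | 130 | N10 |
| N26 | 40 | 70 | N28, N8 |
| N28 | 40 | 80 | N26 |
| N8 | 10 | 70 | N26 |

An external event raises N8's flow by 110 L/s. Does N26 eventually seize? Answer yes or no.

yes

Round 1 — N8 at 120 > 70. N8 seizes.
  N8 sheds 120 L/s to N26: 120 each.
    N26: 40+120 = 160 > 70
Round 2 — N26 seizes.
  N26 sheds 160 L/s to N28: 160 each.
    N28: 40+160 = 200 > 80
Round 3 — N28 seizes.
  N28 sheds 200 L/s: no online neighbours, lost.
No further seizures.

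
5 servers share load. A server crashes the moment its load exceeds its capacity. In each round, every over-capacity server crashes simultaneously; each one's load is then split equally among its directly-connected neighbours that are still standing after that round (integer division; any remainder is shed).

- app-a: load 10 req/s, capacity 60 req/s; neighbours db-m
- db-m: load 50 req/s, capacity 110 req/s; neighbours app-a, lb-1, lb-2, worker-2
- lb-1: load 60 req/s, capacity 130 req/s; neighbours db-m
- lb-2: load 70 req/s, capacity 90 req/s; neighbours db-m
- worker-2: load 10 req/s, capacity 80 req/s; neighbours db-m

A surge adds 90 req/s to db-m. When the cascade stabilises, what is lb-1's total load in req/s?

95

Round 1 — db-m at 140 > 110. db-m crashes.
  db-m sheds 140 req/s to app-a, lb-1, lb-2, worker-2: 35 each.
    app-a: 10+35 = 45 ≤ 60
    lb-1: 60+35 = 95 ≤ 130
    lb-2: 70+35 = 105 > 90
    worker-2: 10+35 = 45 ≤ 80
Round 2 — lb-2 crashes.
  lb-2 sheds 105 req/s: no online neighbours, lost.
No further crashes.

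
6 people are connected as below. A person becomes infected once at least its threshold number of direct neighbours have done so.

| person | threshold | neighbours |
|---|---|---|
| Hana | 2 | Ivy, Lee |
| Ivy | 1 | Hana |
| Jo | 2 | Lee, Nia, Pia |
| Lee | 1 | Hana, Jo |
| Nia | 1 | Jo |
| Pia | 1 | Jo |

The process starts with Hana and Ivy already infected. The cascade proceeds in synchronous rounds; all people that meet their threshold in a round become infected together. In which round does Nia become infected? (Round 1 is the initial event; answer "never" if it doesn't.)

never

Round 1 — Hana, Ivy become infected (initial).
Round 2 — checking thresholds:
  Lee: 1 of 2 neighbours ≥ 1, becomes infected.
Round 3 — no new infections; cascade stops.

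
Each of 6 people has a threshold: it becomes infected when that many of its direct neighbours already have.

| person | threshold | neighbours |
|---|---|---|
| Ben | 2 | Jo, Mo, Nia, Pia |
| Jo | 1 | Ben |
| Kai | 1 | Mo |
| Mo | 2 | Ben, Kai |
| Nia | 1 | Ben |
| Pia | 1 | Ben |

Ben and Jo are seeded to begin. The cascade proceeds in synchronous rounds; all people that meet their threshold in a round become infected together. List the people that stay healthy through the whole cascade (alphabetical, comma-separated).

Kai, Mo

Round 1 — Ben, Jo become infected (initial).
Round 2 — checking thresholds:
  Mo: 1 of 2 neighbours < 2, not yet.
  Nia: 1 of 1 neighbours ≥ 1, becomes infected.
  Pia: 1 of 1 neighbours ≥ 1, becomes infected.
Round 3 — no new infections; cascade stops.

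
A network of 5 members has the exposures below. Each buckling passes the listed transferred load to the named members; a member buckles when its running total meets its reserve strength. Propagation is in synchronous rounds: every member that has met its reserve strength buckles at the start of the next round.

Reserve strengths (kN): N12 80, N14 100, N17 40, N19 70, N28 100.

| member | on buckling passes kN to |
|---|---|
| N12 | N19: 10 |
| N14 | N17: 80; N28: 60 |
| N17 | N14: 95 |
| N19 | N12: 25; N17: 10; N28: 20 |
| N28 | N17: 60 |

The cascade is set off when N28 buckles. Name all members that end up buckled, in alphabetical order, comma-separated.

Round 1 — N28 buckles (initial).
  N17: +60 → 60 ≥ 40
Round 2 — N17 buckles.
  N14: +95 → 95 < 100
No further bucklings.

N17, N28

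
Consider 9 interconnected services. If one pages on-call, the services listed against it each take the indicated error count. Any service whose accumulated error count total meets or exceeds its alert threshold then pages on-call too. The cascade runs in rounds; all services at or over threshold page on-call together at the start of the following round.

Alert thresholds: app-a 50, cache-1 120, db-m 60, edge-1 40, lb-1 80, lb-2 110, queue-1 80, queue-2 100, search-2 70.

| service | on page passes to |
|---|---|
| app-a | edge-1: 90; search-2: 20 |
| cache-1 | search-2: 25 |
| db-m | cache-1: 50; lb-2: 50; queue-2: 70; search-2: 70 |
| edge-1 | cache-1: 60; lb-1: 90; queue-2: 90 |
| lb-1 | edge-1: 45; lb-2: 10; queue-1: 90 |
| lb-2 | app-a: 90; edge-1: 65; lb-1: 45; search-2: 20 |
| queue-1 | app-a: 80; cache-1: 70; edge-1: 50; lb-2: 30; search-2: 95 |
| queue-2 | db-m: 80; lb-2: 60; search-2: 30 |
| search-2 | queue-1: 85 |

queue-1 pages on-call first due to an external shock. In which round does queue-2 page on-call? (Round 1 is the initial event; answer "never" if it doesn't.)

Round 1 — queue-1 pages on-call (initial).
  app-a: +80 → 80 ≥ 50
  cache-1: +70 → 70 < 120
  edge-1: +50 → 50 ≥ 40
  lb-2: +30 → 30 < 110
  search-2: +95 → 95 ≥ 70
Round 2 — app-a, edge-1, search-2 page on-call.
  cache-1: +60 → 130 ≥ 120
  lb-1: +90 → 90 ≥ 80
  queue-2: +90 → 90 < 100
Round 3 — cache-1, lb-1 page on-call.
  lb-2: +10 → 40 < 110
No further pages.

never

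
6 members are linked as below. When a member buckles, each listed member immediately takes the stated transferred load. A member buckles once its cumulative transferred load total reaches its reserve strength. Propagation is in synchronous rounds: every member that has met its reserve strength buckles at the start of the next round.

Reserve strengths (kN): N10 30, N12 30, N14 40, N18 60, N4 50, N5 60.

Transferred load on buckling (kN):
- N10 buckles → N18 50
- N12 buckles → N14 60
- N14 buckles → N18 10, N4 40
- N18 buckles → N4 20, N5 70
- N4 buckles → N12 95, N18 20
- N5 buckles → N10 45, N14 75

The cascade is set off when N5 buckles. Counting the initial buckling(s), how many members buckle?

6

Round 1 — N5 buckles (initial).
  N10: +45 → 45 ≥ 30
  N14: +75 → 75 ≥ 40
Round 2 — N10, N14 buckle.
  N18: +50+10 → 60 ≥ 60
  N4: +40 → 40 < 50
Round 3 — N18 buckles.
  N4: +20 → 60 ≥ 50
Round 4 — N4 buckles.
  N12: +95 → 95 ≥ 30
Round 5 — N12 buckles.
No further bucklings.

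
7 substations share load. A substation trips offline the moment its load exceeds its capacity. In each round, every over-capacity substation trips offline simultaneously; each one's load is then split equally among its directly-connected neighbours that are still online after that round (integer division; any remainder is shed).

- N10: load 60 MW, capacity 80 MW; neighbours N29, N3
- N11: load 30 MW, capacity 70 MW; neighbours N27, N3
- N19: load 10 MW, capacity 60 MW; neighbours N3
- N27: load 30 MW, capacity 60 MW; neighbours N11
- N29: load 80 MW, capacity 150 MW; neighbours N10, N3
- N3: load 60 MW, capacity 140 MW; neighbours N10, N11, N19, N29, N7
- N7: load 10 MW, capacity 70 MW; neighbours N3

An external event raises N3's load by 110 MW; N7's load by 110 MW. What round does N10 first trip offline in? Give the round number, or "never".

Round 1 — N3 at 170 > 140; N7 at 120 > 70. N3, N7 trip offline.
  N3 sheds 170 MW to N10, N11, N19, N29: 42 each (2 lost).
    N10: 60+42 = 102 > 80
    N11: 30+42 = 72 > 70
    N19: 10+42 = 52 ≤ 60
    N29: 80+42 = 122 ≤ 150
  N7 sheds 120 MW: no online neighbours, lost.
Round 2 — N10, N11 trip offline.
  N10 sheds 102 MW to N29: 102 each.
    N29: 122+102 = 224 > 150
  N11 sheds 72 MW to N27: 72 each.
    N27: 30+72 = 102 > 60
Round 3 — N27, N29 trip offline.
  N27 sheds 102 MW: no online neighbours, lost.
  N29 sheds 224 MW: no online neighbours, lost.
No further trips.

2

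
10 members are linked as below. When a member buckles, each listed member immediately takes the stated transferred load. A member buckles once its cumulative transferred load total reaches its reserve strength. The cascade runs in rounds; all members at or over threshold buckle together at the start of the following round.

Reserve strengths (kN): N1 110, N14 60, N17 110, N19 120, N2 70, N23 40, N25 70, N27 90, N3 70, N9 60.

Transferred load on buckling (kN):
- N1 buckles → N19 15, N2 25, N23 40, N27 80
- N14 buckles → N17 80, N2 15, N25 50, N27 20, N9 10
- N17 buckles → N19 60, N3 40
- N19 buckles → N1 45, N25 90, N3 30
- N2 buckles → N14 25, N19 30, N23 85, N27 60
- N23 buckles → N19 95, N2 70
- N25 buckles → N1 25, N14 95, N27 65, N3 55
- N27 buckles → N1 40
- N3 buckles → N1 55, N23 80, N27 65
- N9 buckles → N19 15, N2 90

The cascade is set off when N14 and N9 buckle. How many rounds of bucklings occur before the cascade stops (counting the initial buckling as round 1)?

7

Round 1 — N14, N9 buckle (initial).
  N17: +80 → 80 < 110
  N19: +15 → 15 < 120
  N2: +15+90 → 105 ≥ 70
  N25: +50 → 50 < 70
  N27: +20 → 20 < 90
Round 2 — N2 buckles.
  N19: +30 → 45 < 120
  N23: +85 → 85 ≥ 40
  N27: +60 → 80 < 90
Round 3 — N23 buckles.
  N19: +95 → 140 ≥ 120
Round 4 — N19 buckles.
  N1: +45 → 45 < 110
  N25: +90 → 140 ≥ 70
  N3: +30 → 30 < 70
Round 5 — N25 buckles.
  N1: +25 → 70 < 110
  N27: +65 → 145 ≥ 90
  N3: +55 → 85 ≥ 70
Round 6 — N27, N3 buckle.
  N1: +40+55 → 165 ≥ 110
Round 7 — N1 buckles.
No further bucklings.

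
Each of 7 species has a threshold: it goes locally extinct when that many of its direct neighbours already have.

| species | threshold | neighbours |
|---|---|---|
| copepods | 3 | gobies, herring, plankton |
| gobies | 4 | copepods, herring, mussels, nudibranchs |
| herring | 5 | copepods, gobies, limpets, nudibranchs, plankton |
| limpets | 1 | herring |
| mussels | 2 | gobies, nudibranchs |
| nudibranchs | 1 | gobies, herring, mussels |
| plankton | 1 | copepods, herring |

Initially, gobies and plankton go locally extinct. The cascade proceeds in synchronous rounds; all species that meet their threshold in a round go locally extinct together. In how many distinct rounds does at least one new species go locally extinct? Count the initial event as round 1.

3

Round 1 — gobies, plankton go locally extinct (initial).
Round 2 — checking thresholds:
  copepods: 2 of 3 neighbours < 3, holds.
  herring: 2 of 5 neighbours < 5, holds.
  mussels: 1 of 2 neighbours < 2, holds.
  nudibranchs: 1 of 3 neighbours ≥ 1, goes locally extinct.
Round 3 — checking thresholds:
  copepods: 2 of 3 neighbours < 3, holds.
  herring: 3 of 5 neighbours < 5, holds.
  mussels: 2 of 2 neighbours ≥ 2, goes locally extinct.
Round 4 — no new extinctions; cascade stops.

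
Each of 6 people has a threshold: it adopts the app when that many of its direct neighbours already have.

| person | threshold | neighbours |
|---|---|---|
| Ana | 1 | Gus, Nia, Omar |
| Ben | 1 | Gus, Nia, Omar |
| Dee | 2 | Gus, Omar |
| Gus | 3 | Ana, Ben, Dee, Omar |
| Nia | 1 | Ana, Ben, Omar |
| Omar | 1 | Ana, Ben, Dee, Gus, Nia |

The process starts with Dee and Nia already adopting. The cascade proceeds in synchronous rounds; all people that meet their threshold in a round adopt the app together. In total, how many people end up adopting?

Round 1 — Dee, Nia adopt the app (initial).
Round 2 — checking thresholds:
  Ana: 1 of 3 neighbours ≥ 1, adopts the app.
  Ben: 1 of 3 neighbours ≥ 1, adopts the app.
  Gus: 1 of 4 neighbours < 3, not yet.
  Omar: 2 of 5 neighbours ≥ 1, adopts the app.
Round 3 — checking thresholds:
  Gus: 4 of 4 neighbours ≥ 3, adopts the app.
Round 4 — no new adoptions; cascade stops.

6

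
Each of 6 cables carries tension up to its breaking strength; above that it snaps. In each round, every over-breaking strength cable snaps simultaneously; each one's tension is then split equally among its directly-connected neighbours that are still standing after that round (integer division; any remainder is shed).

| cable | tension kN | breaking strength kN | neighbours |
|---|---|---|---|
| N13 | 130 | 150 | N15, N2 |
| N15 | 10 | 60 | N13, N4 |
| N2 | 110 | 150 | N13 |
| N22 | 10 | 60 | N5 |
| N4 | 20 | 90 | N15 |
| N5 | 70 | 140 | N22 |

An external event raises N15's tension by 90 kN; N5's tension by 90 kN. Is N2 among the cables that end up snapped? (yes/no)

Round 1 — N15 at 100 > 60; N5 at 160 > 140. N15, N5 snap.
  N15 sheds 100 kN to N13, N4: 50 each.
    N13: 130+50 = 180 > 150
    N4: 20+50 = 70 ≤ 90
  N5 sheds 160 kN to N22: 160 each.
    N22: 10+160 = 170 > 60
Round 2 — N13, N22 snap.
  N13 sheds 180 kN to N2: 180 each.
    N2: 110+180 = 290 > 150
  N22 sheds 170 kN: no online neighbours, lost.
Round 3 — N2 snaps.
  N2 sheds 290 kN: no online neighbours, lost.
No further breaks.

yes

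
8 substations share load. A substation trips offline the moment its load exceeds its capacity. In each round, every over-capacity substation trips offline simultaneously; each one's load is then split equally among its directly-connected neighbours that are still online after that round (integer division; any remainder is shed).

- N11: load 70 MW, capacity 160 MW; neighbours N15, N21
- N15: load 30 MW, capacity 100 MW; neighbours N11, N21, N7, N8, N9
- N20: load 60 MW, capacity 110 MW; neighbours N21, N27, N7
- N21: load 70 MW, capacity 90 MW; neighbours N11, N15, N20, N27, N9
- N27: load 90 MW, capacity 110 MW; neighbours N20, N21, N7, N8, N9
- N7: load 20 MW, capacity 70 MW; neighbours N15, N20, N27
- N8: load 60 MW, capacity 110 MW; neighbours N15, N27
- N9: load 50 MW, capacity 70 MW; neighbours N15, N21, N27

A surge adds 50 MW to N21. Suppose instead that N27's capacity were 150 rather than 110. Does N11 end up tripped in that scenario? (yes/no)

yes

With N27's capacity at 150:
Round 1 — N21 at 120 > 90. N21 trips offline.
  N21 sheds 120 MW to N11, N15, N20, N27, N9: 24 each.
    N11: 70+24 = 94 ≤ 160
    N15: 30+24 = 54 ≤ 100
    N20: 60+24 = 84 ≤ 110
    N27: 90+24 = 114 ≤ 150
    N9: 50+24 = 74 > 70
Round 2 — N9 trips offline.
  N9 sheds 74 MW to N15, N27: 37 each.
    N15: 54+37 = 91 ≤ 100
    N27: 114+37 = 151 > 150
Round 3 — N27 trips offline.
  N27 sheds 151 MW to N20, N7, N8: 50 each (1 lost).
    N20: 84+50 = 134 > 110
    N7: 20+50 = 70 ≤ 70
    N8: 60+50 = 110 ≤ 110
Round 4 — N20 trips offline.
  N20 sheds 134 MW to N7: 134 each.
    N7: 70+134 = 204 > 70
Round 5 — N7 trips offline.
  N7 sheds 204 MW to N15: 204 each.
    N15: 91+204 = 295 > 100
Round 6 — N15 trips offline.
  N15 sheds 295 MW to N11, N8: 147 each (1 lost).
    N11: 94+147 = 241 > 160
    N8: 110+147 = 257 > 110
Round 7 — N11, N8 trip offline.
  N11 sheds 241 MW: no online neighbours, lost.
  N8 sheds 257 MW: no online neighbours, lost.
No further trips.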